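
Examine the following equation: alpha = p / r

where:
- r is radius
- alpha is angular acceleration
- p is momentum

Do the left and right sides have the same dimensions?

No

r (radius) has dimensions [L].
alpha (angular acceleration) has dimensions [T^-2].
p (momentum) has dimensions [L M T^-1].

Left side: [T^-2]
Right side: [M T^-1]

The two sides have different dimensions, so the equation is NOT dimensionally consistent.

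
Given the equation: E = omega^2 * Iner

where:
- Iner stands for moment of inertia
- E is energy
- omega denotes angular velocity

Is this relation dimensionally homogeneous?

Yes

Iner (moment of inertia) has dimensions [L^2 M].
E (energy) has dimensions [L^2 M T^-2].
omega (angular velocity) has dimensions [T^-1].

Left side: [L^2 M T^-2]
Right side: [L^2 M T^-2]

Both sides have the same dimensions, so the equation is dimensionally consistent.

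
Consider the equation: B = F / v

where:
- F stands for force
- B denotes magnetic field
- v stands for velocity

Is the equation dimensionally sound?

No

F (force) has dimensions [L M T^-2].
B (magnetic field) has dimensions [I^-1 M T^-2].
v (velocity) has dimensions [L T^-1].

Left side: [I^-1 M T^-2]
Right side: [M T^-1]

The two sides have different dimensions, so the equation is NOT dimensionally consistent.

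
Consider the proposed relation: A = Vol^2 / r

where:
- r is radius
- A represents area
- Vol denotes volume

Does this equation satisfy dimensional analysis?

No

r (radius) has dimensions [L].
A (area) has dimensions [L^2].
Vol (volume) has dimensions [L^3].

Left side: [L^2]
Right side: [L^5]

The two sides have different dimensions, so the equation is NOT dimensionally consistent.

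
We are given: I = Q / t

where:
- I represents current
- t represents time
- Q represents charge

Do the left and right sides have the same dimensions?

Yes

I (current) has dimensions [I].
t (time) has dimensions [T].
Q (charge) has dimensions [I T].

Left side: [I]
Right side: [I]

Both sides have the same dimensions, so the equation is dimensionally consistent.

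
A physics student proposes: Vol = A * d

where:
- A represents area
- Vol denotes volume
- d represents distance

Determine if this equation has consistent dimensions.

Yes

A (area) has dimensions [L^2].
Vol (volume) has dimensions [L^3].
d (distance) has dimensions [L].

Left side: [L^3]
Right side: [L^3]

Both sides have the same dimensions, so the equation is dimensionally consistent.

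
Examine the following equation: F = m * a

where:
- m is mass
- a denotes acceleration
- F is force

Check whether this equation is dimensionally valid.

Yes

m (mass) has dimensions [M].
a (acceleration) has dimensions [L T^-2].
F (force) has dimensions [L M T^-2].

Left side: [L M T^-2]
Right side: [L M T^-2]

Both sides have the same dimensions, so the equation is dimensionally consistent.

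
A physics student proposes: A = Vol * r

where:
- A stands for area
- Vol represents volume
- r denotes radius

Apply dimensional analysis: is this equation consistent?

No

A (area) has dimensions [L^2].
Vol (volume) has dimensions [L^3].
r (radius) has dimensions [L].

Left side: [L^2]
Right side: [L^4]

The two sides have different dimensions, so the equation is NOT dimensionally consistent.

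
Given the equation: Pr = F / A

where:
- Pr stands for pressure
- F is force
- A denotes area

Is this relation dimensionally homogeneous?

Yes

Pr (pressure) has dimensions [L^-1 M T^-2].
F (force) has dimensions [L M T^-2].
A (area) has dimensions [L^2].

Left side: [L^-1 M T^-2]
Right side: [L^-1 M T^-2]

Both sides have the same dimensions, so the equation is dimensionally consistent.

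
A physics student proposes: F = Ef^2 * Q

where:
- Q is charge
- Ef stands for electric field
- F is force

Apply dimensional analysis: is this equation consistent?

No

Q (charge) has dimensions [I T].
Ef (electric field) has dimensions [I^-1 L M T^-3].
F (force) has dimensions [L M T^-2].

Left side: [L M T^-2]
Right side: [I^-1 L^2 M^2 T^-5]

The two sides have different dimensions, so the equation is NOT dimensionally consistent.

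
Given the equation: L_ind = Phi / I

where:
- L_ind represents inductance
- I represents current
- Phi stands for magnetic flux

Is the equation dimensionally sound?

Yes

L_ind (inductance) has dimensions [I^-2 L^2 M T^-2].
I (current) has dimensions [I].
Phi (magnetic flux) has dimensions [I^-1 L^2 M T^-2].

Left side: [I^-2 L^2 M T^-2]
Right side: [I^-2 L^2 M T^-2]

Both sides have the same dimensions, so the equation is dimensionally consistent.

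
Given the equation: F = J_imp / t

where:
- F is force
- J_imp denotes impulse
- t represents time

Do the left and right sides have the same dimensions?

Yes

F (force) has dimensions [L M T^-2].
J_imp (impulse) has dimensions [L M T^-1].
t (time) has dimensions [T].

Left side: [L M T^-2]
Right side: [L M T^-2]

Both sides have the same dimensions, so the equation is dimensionally consistent.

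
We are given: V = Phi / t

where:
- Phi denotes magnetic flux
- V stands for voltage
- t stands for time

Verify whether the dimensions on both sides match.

Yes

Phi (magnetic flux) has dimensions [I^-1 L^2 M T^-2].
V (voltage) has dimensions [I^-1 L^2 M T^-3].
t (time) has dimensions [T].

Left side: [I^-1 L^2 M T^-3]
Right side: [I^-1 L^2 M T^-3]

Both sides have the same dimensions, so the equation is dimensionally consistent.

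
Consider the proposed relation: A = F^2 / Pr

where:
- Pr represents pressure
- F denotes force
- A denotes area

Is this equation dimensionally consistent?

No

Pr (pressure) has dimensions [L^-1 M T^-2].
F (force) has dimensions [L M T^-2].
A (area) has dimensions [L^2].

Left side: [L^2]
Right side: [L^3 M T^-2]

The two sides have different dimensions, so the equation is NOT dimensionally consistent.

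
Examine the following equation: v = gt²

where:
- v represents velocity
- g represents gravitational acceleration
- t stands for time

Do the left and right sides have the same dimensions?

No

v (velocity) has dimensions [L T^-1].
g (gravitational acceleration) has dimensions [L T^-2].
t (time) has dimensions [T].

Left side: [L T^-1]
Right side: [L]

The two sides have different dimensions, so the equation is NOT dimensionally consistent.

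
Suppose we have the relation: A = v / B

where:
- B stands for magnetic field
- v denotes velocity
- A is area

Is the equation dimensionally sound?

No

B (magnetic field) has dimensions [I^-1 M T^-2].
v (velocity) has dimensions [L T^-1].
A (area) has dimensions [L^2].

Left side: [L^2]
Right side: [I L M^-1 T]

The two sides have different dimensions, so the equation is NOT dimensionally consistent.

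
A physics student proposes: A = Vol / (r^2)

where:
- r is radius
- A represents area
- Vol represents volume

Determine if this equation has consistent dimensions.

No

r (radius) has dimensions [L].
A (area) has dimensions [L^2].
Vol (volume) has dimensions [L^3].

Left side: [L^2]
Right side: [L]

The two sides have different dimensions, so the equation is NOT dimensionally consistent.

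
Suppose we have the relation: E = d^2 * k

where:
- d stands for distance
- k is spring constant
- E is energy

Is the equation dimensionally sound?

Yes

d (distance) has dimensions [L].
k (spring constant) has dimensions [M T^-2].
E (energy) has dimensions [L^2 M T^-2].

Left side: [L^2 M T^-2]
Right side: [L^2 M T^-2]

Both sides have the same dimensions, so the equation is dimensionally consistent.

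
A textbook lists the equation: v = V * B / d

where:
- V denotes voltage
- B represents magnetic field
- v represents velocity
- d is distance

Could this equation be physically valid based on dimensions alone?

No

V (voltage) has dimensions [I^-1 L^2 M T^-3].
B (magnetic field) has dimensions [I^-1 M T^-2].
v (velocity) has dimensions [L T^-1].
d (distance) has dimensions [L].

Left side: [L T^-1]
Right side: [I^-2 L M^2 T^-5]

The two sides have different dimensions, so the equation is NOT dimensionally consistent.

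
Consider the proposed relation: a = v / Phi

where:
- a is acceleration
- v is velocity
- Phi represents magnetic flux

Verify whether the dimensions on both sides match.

No

a (acceleration) has dimensions [L T^-2].
v (velocity) has dimensions [L T^-1].
Phi (magnetic flux) has dimensions [I^-1 L^2 M T^-2].

Left side: [L T^-2]
Right side: [I L^-1 M^-1 T]

The two sides have different dimensions, so the equation is NOT dimensionally consistent.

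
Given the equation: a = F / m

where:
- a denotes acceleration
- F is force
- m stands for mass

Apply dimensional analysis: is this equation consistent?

Yes

a (acceleration) has dimensions [L T^-2].
F (force) has dimensions [L M T^-2].
m (mass) has dimensions [M].

Left side: [L T^-2]
Right side: [L T^-2]

Both sides have the same dimensions, so the equation is dimensionally consistent.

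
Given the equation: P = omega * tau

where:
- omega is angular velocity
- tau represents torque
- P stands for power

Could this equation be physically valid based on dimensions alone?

Yes

omega (angular velocity) has dimensions [T^-1].
tau (torque) has dimensions [L^2 M T^-2].
P (power) has dimensions [L^2 M T^-3].

Left side: [L^2 M T^-3]
Right side: [L^2 M T^-3]

Both sides have the same dimensions, so the equation is dimensionally consistent.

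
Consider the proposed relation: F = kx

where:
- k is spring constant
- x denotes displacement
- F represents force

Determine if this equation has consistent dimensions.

Yes

k (spring constant) has dimensions [M T^-2].
x (displacement) has dimensions [L].
F (force) has dimensions [L M T^-2].

Left side: [L M T^-2]
Right side: [L M T^-2]

Both sides have the same dimensions, so the equation is dimensionally consistent.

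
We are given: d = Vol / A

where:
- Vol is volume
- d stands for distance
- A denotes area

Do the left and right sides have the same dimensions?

Yes

Vol (volume) has dimensions [L^3].
d (distance) has dimensions [L].
A (area) has dimensions [L^2].

Left side: [L]
Right side: [L]

Both sides have the same dimensions, so the equation is dimensionally consistent.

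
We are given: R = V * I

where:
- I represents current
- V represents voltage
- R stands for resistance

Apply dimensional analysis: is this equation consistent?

No

I (current) has dimensions [I].
V (voltage) has dimensions [I^-1 L^2 M T^-3].
R (resistance) has dimensions [I^-2 L^2 M T^-3].

Left side: [I^-2 L^2 M T^-3]
Right side: [L^2 M T^-3]

The two sides have different dimensions, so the equation is NOT dimensionally consistent.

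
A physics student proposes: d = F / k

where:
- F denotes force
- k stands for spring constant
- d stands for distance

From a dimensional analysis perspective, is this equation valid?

Yes

F (force) has dimensions [L M T^-2].
k (spring constant) has dimensions [M T^-2].
d (distance) has dimensions [L].

Left side: [L]
Right side: [L]

Both sides have the same dimensions, so the equation is dimensionally consistent.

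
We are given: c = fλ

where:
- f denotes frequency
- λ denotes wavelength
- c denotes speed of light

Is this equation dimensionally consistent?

Yes

f (frequency) has dimensions [T^-1].
λ (wavelength) has dimensions [L].
c (speed of light) has dimensions [L T^-1].

Left side: [L T^-1]
Right side: [L T^-1]

Both sides have the same dimensions, so the equation is dimensionally consistent.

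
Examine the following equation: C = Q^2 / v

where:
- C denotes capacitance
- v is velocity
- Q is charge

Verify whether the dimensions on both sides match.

No

C (capacitance) has dimensions [I^2 L^-2 M^-1 T^4].
v (velocity) has dimensions [L T^-1].
Q (charge) has dimensions [I T].

Left side: [I^2 L^-2 M^-1 T^4]
Right side: [I^2 L^-1 T^3]

The two sides have different dimensions, so the equation is NOT dimensionally consistent.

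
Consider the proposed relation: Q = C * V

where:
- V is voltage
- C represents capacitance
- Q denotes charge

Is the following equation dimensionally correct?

Yes

V (voltage) has dimensions [I^-1 L^2 M T^-3].
C (capacitance) has dimensions [I^2 L^-2 M^-1 T^4].
Q (charge) has dimensions [I T].

Left side: [I T]
Right side: [I T]

Both sides have the same dimensions, so the equation is dimensionally consistent.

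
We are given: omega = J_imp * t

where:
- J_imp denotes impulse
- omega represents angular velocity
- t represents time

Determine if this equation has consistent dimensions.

No

J_imp (impulse) has dimensions [L M T^-1].
omega (angular velocity) has dimensions [T^-1].
t (time) has dimensions [T].

Left side: [T^-1]
Right side: [L M]

The two sides have different dimensions, so the equation is NOT dimensionally consistent.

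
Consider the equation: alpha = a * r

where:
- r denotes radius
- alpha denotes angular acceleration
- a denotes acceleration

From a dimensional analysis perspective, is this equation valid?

No

r (radius) has dimensions [L].
alpha (angular acceleration) has dimensions [T^-2].
a (acceleration) has dimensions [L T^-2].

Left side: [T^-2]
Right side: [L^2 T^-2]

The two sides have different dimensions, so the equation is NOT dimensionally consistent.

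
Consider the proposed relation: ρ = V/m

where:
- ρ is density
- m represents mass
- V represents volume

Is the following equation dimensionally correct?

No

ρ (density) has dimensions [L^-3 M].
m (mass) has dimensions [M].
V (volume) has dimensions [L^3].

Left side: [L^-3 M]
Right side: [L^3 M^-1]

The two sides have different dimensions, so the equation is NOT dimensionally consistent.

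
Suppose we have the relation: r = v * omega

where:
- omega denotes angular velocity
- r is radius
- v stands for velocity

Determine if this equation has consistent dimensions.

No

omega (angular velocity) has dimensions [T^-1].
r (radius) has dimensions [L].
v (velocity) has dimensions [L T^-1].

Left side: [L]
Right side: [L T^-2]

The two sides have different dimensions, so the equation is NOT dimensionally consistent.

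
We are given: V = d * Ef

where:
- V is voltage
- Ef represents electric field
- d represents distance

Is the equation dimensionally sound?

Yes

V (voltage) has dimensions [I^-1 L^2 M T^-3].
Ef (electric field) has dimensions [I^-1 L M T^-3].
d (distance) has dimensions [L].

Left side: [I^-1 L^2 M T^-3]
Right side: [I^-1 L^2 M T^-3]

Both sides have the same dimensions, so the equation is dimensionally consistent.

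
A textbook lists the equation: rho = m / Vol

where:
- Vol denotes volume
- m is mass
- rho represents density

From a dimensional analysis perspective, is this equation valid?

Yes

Vol (volume) has dimensions [L^3].
m (mass) has dimensions [M].
rho (density) has dimensions [L^-3 M].

Left side: [L^-3 M]
Right side: [L^-3 M]

Both sides have the same dimensions, so the equation is dimensionally consistent.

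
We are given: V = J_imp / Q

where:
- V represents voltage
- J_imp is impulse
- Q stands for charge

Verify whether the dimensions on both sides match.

No

V (voltage) has dimensions [I^-1 L^2 M T^-3].
J_imp (impulse) has dimensions [L M T^-1].
Q (charge) has dimensions [I T].

Left side: [I^-1 L^2 M T^-3]
Right side: [I^-1 L M T^-2]

The two sides have different dimensions, so the equation is NOT dimensionally consistent.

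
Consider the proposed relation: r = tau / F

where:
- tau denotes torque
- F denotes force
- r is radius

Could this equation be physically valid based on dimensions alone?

Yes

tau (torque) has dimensions [L^2 M T^-2].
F (force) has dimensions [L M T^-2].
r (radius) has dimensions [L].

Left side: [L]
Right side: [L]

Both sides have the same dimensions, so the equation is dimensionally consistent.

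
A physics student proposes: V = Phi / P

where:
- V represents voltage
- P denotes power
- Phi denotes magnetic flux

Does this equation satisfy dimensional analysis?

No

V (voltage) has dimensions [I^-1 L^2 M T^-3].
P (power) has dimensions [L^2 M T^-3].
Phi (magnetic flux) has dimensions [I^-1 L^2 M T^-2].

Left side: [I^-1 L^2 M T^-3]
Right side: [I^-1 T]

The two sides have different dimensions, so the equation is NOT dimensionally consistent.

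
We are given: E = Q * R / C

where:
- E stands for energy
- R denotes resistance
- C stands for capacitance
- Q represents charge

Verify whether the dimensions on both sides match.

No

E (energy) has dimensions [L^2 M T^-2].
R (resistance) has dimensions [I^-2 L^2 M T^-3].
C (capacitance) has dimensions [I^2 L^-2 M^-1 T^4].
Q (charge) has dimensions [I T].

Left side: [L^2 M T^-2]
Right side: [I^-3 L^4 M^2 T^-6]

The two sides have different dimensions, so the equation is NOT dimensionally consistent.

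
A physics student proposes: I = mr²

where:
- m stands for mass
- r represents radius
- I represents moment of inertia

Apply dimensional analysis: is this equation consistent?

Yes

m (mass) has dimensions [M].
r (radius) has dimensions [L].
I (moment of inertia) has dimensions [L^2 M].

Left side: [L^2 M]
Right side: [L^2 M]

Both sides have the same dimensions, so the equation is dimensionally consistent.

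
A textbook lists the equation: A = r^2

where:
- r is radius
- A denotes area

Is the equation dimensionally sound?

Yes

r (radius) has dimensions [L].
A (area) has dimensions [L^2].

Left side: [L^2]
Right side: [L^2]

Both sides have the same dimensions, so the equation is dimensionally consistent.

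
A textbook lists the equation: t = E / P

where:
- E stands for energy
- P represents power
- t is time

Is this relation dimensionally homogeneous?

Yes

E (energy) has dimensions [L^2 M T^-2].
P (power) has dimensions [L^2 M T^-3].
t (time) has dimensions [T].

Left side: [T]
Right side: [T]

Both sides have the same dimensions, so the equation is dimensionally consistent.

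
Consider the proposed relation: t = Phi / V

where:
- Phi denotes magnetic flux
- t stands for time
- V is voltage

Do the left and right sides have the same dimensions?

Yes

Phi (magnetic flux) has dimensions [I^-1 L^2 M T^-2].
t (time) has dimensions [T].
V (voltage) has dimensions [I^-1 L^2 M T^-3].

Left side: [T]
Right side: [T]

Both sides have the same dimensions, so the equation is dimensionally consistent.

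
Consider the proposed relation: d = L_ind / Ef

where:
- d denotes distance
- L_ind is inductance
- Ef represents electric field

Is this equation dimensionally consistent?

No

d (distance) has dimensions [L].
L_ind (inductance) has dimensions [I^-2 L^2 M T^-2].
Ef (electric field) has dimensions [I^-1 L M T^-3].

Left side: [L]
Right side: [I^-1 L T]

The two sides have different dimensions, so the equation is NOT dimensionally consistent.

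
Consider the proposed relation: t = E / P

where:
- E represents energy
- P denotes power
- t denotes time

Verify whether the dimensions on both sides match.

Yes

E (energy) has dimensions [L^2 M T^-2].
P (power) has dimensions [L^2 M T^-3].
t (time) has dimensions [T].

Left side: [T]
Right side: [T]

Both sides have the same dimensions, so the equation is dimensionally consistent.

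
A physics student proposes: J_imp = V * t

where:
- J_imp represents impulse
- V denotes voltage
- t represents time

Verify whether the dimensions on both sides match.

No

J_imp (impulse) has dimensions [L M T^-1].
V (voltage) has dimensions [I^-1 L^2 M T^-3].
t (time) has dimensions [T].

Left side: [L M T^-1]
Right side: [I^-1 L^2 M T^-2]

The two sides have different dimensions, so the equation is NOT dimensionally consistent.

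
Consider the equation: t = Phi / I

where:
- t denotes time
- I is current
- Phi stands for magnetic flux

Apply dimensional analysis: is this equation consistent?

No

t (time) has dimensions [T].
I (current) has dimensions [I].
Phi (magnetic flux) has dimensions [I^-1 L^2 M T^-2].

Left side: [T]
Right side: [I^-2 L^2 M T^-2]

The two sides have different dimensions, so the equation is NOT dimensionally consistent.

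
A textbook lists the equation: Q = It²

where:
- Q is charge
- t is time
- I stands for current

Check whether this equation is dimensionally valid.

No

Q (charge) has dimensions [I T].
t (time) has dimensions [T].
I (current) has dimensions [I].

Left side: [I T]
Right side: [I T^2]

The two sides have different dimensions, so the equation is NOT dimensionally consistent.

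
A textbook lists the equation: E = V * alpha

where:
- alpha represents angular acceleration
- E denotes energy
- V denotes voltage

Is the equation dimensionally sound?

No

alpha (angular acceleration) has dimensions [T^-2].
E (energy) has dimensions [L^2 M T^-2].
V (voltage) has dimensions [I^-1 L^2 M T^-3].

Left side: [L^2 M T^-2]
Right side: [I^-1 L^2 M T^-5]

The two sides have different dimensions, so the equation is NOT dimensionally consistent.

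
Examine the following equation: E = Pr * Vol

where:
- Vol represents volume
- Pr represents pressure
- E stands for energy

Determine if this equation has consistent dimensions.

Yes

Vol (volume) has dimensions [L^3].
Pr (pressure) has dimensions [L^-1 M T^-2].
E (energy) has dimensions [L^2 M T^-2].

Left side: [L^2 M T^-2]
Right side: [L^2 M T^-2]

Both sides have the same dimensions, so the equation is dimensionally consistent.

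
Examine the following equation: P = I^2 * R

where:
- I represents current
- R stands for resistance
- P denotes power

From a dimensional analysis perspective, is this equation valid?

Yes

I (current) has dimensions [I].
R (resistance) has dimensions [I^-2 L^2 M T^-3].
P (power) has dimensions [L^2 M T^-3].

Left side: [L^2 M T^-3]
Right side: [L^2 M T^-3]

Both sides have the same dimensions, so the equation is dimensionally consistent.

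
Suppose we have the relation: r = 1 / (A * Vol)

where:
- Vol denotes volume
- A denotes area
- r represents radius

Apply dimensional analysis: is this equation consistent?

No

Vol (volume) has dimensions [L^3].
A (area) has dimensions [L^2].
r (radius) has dimensions [L].

Left side: [L]
Right side: [L^-5]

The two sides have different dimensions, so the equation is NOT dimensionally consistent.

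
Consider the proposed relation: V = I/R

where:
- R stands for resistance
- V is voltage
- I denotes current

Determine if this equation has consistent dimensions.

No

R (resistance) has dimensions [I^-2 L^2 M T^-3].
V (voltage) has dimensions [I^-1 L^2 M T^-3].
I (current) has dimensions [I].

Left side: [I^-1 L^2 M T^-3]
Right side: [I^3 L^-2 M^-1 T^3]

The two sides have different dimensions, so the equation is NOT dimensionally consistent.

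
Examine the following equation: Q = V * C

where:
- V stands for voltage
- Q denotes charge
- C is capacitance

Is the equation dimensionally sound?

Yes

V (voltage) has dimensions [I^-1 L^2 M T^-3].
Q (charge) has dimensions [I T].
C (capacitance) has dimensions [I^2 L^-2 M^-1 T^4].

Left side: [I T]
Right side: [I T]

Both sides have the same dimensions, so the equation is dimensionally consistent.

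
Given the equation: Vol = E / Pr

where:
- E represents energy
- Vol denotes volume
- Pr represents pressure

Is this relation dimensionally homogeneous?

Yes

E (energy) has dimensions [L^2 M T^-2].
Vol (volume) has dimensions [L^3].
Pr (pressure) has dimensions [L^-1 M T^-2].

Left side: [L^3]
Right side: [L^3]

Both sides have the same dimensions, so the equation is dimensionally consistent.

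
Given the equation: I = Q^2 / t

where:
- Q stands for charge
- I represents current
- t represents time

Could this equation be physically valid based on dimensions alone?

No

Q (charge) has dimensions [I T].
I (current) has dimensions [I].
t (time) has dimensions [T].

Left side: [I]
Right side: [I^2 T]

The two sides have different dimensions, so the equation is NOT dimensionally consistent.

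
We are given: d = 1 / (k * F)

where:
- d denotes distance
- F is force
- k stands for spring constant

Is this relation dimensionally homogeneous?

No

d (distance) has dimensions [L].
F (force) has dimensions [L M T^-2].
k (spring constant) has dimensions [M T^-2].

Left side: [L]
Right side: [L^-1 M^-2 T^4]

The two sides have different dimensions, so the equation is NOT dimensionally consistent.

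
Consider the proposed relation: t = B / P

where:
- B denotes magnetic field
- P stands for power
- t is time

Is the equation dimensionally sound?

No

B (magnetic field) has dimensions [I^-1 M T^-2].
P (power) has dimensions [L^2 M T^-3].
t (time) has dimensions [T].

Left side: [T]
Right side: [I^-1 L^-2 T]

The two sides have different dimensions, so the equation is NOT dimensionally consistent.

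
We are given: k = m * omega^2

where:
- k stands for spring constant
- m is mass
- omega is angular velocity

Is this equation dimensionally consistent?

Yes

k (spring constant) has dimensions [M T^-2].
m (mass) has dimensions [M].
omega (angular velocity) has dimensions [T^-1].

Left side: [M T^-2]
Right side: [M T^-2]

Both sides have the same dimensions, so the equation is dimensionally consistent.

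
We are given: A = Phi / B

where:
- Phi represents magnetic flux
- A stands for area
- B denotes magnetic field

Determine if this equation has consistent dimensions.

Yes

Phi (magnetic flux) has dimensions [I^-1 L^2 M T^-2].
A (area) has dimensions [L^2].
B (magnetic field) has dimensions [I^-1 M T^-2].

Left side: [L^2]
Right side: [L^2]

Both sides have the same dimensions, so the equation is dimensionally consistent.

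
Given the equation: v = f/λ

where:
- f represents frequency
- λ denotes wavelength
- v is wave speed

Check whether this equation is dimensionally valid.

No

f (frequency) has dimensions [T^-1].
λ (wavelength) has dimensions [L].
v (wave speed) has dimensions [L T^-1].

Left side: [L T^-1]
Right side: [L^-1 T^-1]

The two sides have different dimensions, so the equation is NOT dimensionally consistent.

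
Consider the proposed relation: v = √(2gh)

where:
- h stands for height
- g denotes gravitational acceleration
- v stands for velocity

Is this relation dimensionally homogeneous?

Yes

h (height) has dimensions [L].
g (gravitational acceleration) has dimensions [L T^-2].
v (velocity) has dimensions [L T^-1].

Left side: [L T^-1]
Right side: [L T^-1]

Both sides have the same dimensions, so the equation is dimensionally consistent.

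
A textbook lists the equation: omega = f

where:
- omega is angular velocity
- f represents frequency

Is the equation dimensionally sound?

Yes

omega (angular velocity) has dimensions [T^-1].
f (frequency) has dimensions [T^-1].

Left side: [T^-1]
Right side: [T^-1]

Both sides have the same dimensions, so the equation is dimensionally consistent.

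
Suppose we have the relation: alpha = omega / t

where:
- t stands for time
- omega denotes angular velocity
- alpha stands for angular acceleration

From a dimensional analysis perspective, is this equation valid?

Yes

t (time) has dimensions [T].
omega (angular velocity) has dimensions [T^-1].
alpha (angular acceleration) has dimensions [T^-2].

Left side: [T^-2]
Right side: [T^-2]

Both sides have the same dimensions, so the equation is dimensionally consistent.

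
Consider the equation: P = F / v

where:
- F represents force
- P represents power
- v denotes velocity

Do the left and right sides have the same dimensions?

No

F (force) has dimensions [L M T^-2].
P (power) has dimensions [L^2 M T^-3].
v (velocity) has dimensions [L T^-1].

Left side: [L^2 M T^-3]
Right side: [M T^-1]

The two sides have different dimensions, so the equation is NOT dimensionally consistent.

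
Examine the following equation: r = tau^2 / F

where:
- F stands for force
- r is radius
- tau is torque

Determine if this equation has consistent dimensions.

No

F (force) has dimensions [L M T^-2].
r (radius) has dimensions [L].
tau (torque) has dimensions [L^2 M T^-2].

Left side: [L]
Right side: [L^3 M T^-2]

The two sides have different dimensions, so the equation is NOT dimensionally consistent.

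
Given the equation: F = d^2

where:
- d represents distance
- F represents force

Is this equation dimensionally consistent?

No

d (distance) has dimensions [L].
F (force) has dimensions [L M T^-2].

Left side: [L M T^-2]
Right side: [L^2]

The two sides have different dimensions, so the equation is NOT dimensionally consistent.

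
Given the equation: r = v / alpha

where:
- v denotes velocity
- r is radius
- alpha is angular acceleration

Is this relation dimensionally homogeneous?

No

v (velocity) has dimensions [L T^-1].
r (radius) has dimensions [L].
alpha (angular acceleration) has dimensions [T^-2].

Left side: [L]
Right side: [L T]

The two sides have different dimensions, so the equation is NOT dimensionally consistent.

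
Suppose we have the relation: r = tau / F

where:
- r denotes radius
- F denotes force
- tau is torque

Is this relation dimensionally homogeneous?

Yes

r (radius) has dimensions [L].
F (force) has dimensions [L M T^-2].
tau (torque) has dimensions [L^2 M T^-2].

Left side: [L]
Right side: [L]

Both sides have the same dimensions, so the equation is dimensionally consistent.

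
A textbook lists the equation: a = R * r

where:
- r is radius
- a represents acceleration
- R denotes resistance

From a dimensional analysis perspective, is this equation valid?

No

r (radius) has dimensions [L].
a (acceleration) has dimensions [L T^-2].
R (resistance) has dimensions [I^-2 L^2 M T^-3].

Left side: [L T^-2]
Right side: [I^-2 L^3 M T^-3]

The two sides have different dimensions, so the equation is NOT dimensionally consistent.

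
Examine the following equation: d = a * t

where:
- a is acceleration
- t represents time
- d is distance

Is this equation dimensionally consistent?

No

a (acceleration) has dimensions [L T^-2].
t (time) has dimensions [T].
d (distance) has dimensions [L].

Left side: [L]
Right side: [L T^-1]

The two sides have different dimensions, so the equation is NOT dimensionally consistent.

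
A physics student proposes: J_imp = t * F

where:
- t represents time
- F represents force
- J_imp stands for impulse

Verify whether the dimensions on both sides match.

Yes

t (time) has dimensions [T].
F (force) has dimensions [L M T^-2].
J_imp (impulse) has dimensions [L M T^-1].

Left side: [L M T^-1]
Right side: [L M T^-1]

Both sides have the same dimensions, so the equation is dimensionally consistent.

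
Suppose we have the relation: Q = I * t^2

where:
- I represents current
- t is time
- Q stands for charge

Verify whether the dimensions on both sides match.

No

I (current) has dimensions [I].
t (time) has dimensions [T].
Q (charge) has dimensions [I T].

Left side: [I T]
Right side: [I T^2]

The two sides have different dimensions, so the equation is NOT dimensionally consistent.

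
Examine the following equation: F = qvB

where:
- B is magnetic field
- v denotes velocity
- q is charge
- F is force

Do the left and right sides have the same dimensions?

Yes

B (magnetic field) has dimensions [I^-1 M T^-2].
v (velocity) has dimensions [L T^-1].
q (charge) has dimensions [I T].
F (force) has dimensions [L M T^-2].

Left side: [L M T^-2]
Right side: [L M T^-2]

Both sides have the same dimensions, so the equation is dimensionally consistent.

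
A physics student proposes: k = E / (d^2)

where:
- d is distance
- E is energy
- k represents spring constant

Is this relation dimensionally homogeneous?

Yes

d (distance) has dimensions [L].
E (energy) has dimensions [L^2 M T^-2].
k (spring constant) has dimensions [M T^-2].

Left side: [M T^-2]
Right side: [M T^-2]

Both sides have the same dimensions, so the equation is dimensionally consistent.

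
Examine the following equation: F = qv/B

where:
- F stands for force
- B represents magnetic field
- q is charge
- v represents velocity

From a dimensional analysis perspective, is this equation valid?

No

F (force) has dimensions [L M T^-2].
B (magnetic field) has dimensions [I^-1 M T^-2].
q (charge) has dimensions [I T].
v (velocity) has dimensions [L T^-1].

Left side: [L M T^-2]
Right side: [I^2 L M^-1 T^2]

The two sides have different dimensions, so the equation is NOT dimensionally consistent.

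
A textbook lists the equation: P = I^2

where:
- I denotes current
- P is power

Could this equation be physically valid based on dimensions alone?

No

I (current) has dimensions [I].
P (power) has dimensions [L^2 M T^-3].

Left side: [L^2 M T^-3]
Right side: [I^2]

The two sides have different dimensions, so the equation is NOT dimensionally consistent.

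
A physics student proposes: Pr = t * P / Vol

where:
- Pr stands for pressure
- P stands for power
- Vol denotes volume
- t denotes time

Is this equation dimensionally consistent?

Yes

Pr (pressure) has dimensions [L^-1 M T^-2].
P (power) has dimensions [L^2 M T^-3].
Vol (volume) has dimensions [L^3].
t (time) has dimensions [T].

Left side: [L^-1 M T^-2]
Right side: [L^-1 M T^-2]

Both sides have the same dimensions, so the equation is dimensionally consistent.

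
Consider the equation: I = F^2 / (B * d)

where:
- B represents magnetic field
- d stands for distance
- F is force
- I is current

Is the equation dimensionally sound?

No

B (magnetic field) has dimensions [I^-1 M T^-2].
d (distance) has dimensions [L].
F (force) has dimensions [L M T^-2].
I (current) has dimensions [I].

Left side: [I]
Right side: [I L M T^-2]

The two sides have different dimensions, so the equation is NOT dimensionally consistent.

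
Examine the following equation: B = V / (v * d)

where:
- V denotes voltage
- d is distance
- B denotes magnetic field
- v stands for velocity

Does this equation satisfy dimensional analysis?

Yes

V (voltage) has dimensions [I^-1 L^2 M T^-3].
d (distance) has dimensions [L].
B (magnetic field) has dimensions [I^-1 M T^-2].
v (velocity) has dimensions [L T^-1].

Left side: [I^-1 M T^-2]
Right side: [I^-1 M T^-2]

Both sides have the same dimensions, so the equation is dimensionally consistent.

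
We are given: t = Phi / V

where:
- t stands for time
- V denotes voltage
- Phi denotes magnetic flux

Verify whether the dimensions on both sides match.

Yes

t (time) has dimensions [T].
V (voltage) has dimensions [I^-1 L^2 M T^-3].
Phi (magnetic flux) has dimensions [I^-1 L^2 M T^-2].

Left side: [T]
Right side: [T]

Both sides have the same dimensions, so the equation is dimensionally consistent.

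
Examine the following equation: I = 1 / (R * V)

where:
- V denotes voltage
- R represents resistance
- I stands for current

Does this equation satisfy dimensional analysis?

No

V (voltage) has dimensions [I^-1 L^2 M T^-3].
R (resistance) has dimensions [I^-2 L^2 M T^-3].
I (current) has dimensions [I].

Left side: [I]
Right side: [I^3 L^-4 M^-2 T^6]

The two sides have different dimensions, so the equation is NOT dimensionally consistent.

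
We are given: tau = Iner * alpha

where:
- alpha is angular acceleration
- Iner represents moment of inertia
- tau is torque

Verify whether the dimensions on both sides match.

Yes

alpha (angular acceleration) has dimensions [T^-2].
Iner (moment of inertia) has dimensions [L^2 M].
tau (torque) has dimensions [L^2 M T^-2].

Left side: [L^2 M T^-2]
Right side: [L^2 M T^-2]

Both sides have the same dimensions, so the equation is dimensionally consistent.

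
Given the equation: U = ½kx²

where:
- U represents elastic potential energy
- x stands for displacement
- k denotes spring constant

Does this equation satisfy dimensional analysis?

Yes

U (elastic potential energy) has dimensions [L^2 M T^-2].
x (displacement) has dimensions [L].
k (spring constant) has dimensions [M T^-2].

Left side: [L^2 M T^-2]
Right side: [L^2 M T^-2]

Both sides have the same dimensions, so the equation is dimensionally consistent.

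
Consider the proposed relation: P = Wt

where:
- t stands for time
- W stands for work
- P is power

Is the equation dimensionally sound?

No

t (time) has dimensions [T].
W (work) has dimensions [L^2 M T^-2].
P (power) has dimensions [L^2 M T^-3].

Left side: [L^2 M T^-3]
Right side: [L^2 M T^-1]

The two sides have different dimensions, so the equation is NOT dimensionally consistent.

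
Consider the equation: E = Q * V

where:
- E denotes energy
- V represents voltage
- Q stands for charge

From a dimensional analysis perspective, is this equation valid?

Yes

E (energy) has dimensions [L^2 M T^-2].
V (voltage) has dimensions [I^-1 L^2 M T^-3].
Q (charge) has dimensions [I T].

Left side: [L^2 M T^-2]
Right side: [L^2 M T^-2]

Both sides have the same dimensions, so the equation is dimensionally consistent.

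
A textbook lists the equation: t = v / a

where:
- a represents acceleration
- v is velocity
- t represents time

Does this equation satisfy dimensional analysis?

Yes

a (acceleration) has dimensions [L T^-2].
v (velocity) has dimensions [L T^-1].
t (time) has dimensions [T].

Left side: [T]
Right side: [T]

Both sides have the same dimensions, so the equation is dimensionally consistent.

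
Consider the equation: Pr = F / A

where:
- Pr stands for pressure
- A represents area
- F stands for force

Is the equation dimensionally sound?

Yes

Pr (pressure) has dimensions [L^-1 M T^-2].
A (area) has dimensions [L^2].
F (force) has dimensions [L M T^-2].

Left side: [L^-1 M T^-2]
Right side: [L^-1 M T^-2]

Both sides have the same dimensions, so the equation is dimensionally consistent.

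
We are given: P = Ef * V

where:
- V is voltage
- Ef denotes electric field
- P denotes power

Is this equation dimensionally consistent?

No

V (voltage) has dimensions [I^-1 L^2 M T^-3].
Ef (electric field) has dimensions [I^-1 L M T^-3].
P (power) has dimensions [L^2 M T^-3].

Left side: [L^2 M T^-3]
Right side: [I^-2 L^3 M^2 T^-6]

The two sides have different dimensions, so the equation is NOT dimensionally consistent.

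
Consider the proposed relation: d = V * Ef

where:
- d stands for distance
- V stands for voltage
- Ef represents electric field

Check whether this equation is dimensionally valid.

No

d (distance) has dimensions [L].
V (voltage) has dimensions [I^-1 L^2 M T^-3].
Ef (electric field) has dimensions [I^-1 L M T^-3].

Left side: [L]
Right side: [I^-2 L^3 M^2 T^-6]

The two sides have different dimensions, so the equation is NOT dimensionally consistent.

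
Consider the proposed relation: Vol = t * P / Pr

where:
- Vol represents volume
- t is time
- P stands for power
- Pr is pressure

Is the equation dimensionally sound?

Yes

Vol (volume) has dimensions [L^3].
t (time) has dimensions [T].
P (power) has dimensions [L^2 M T^-3].
Pr (pressure) has dimensions [L^-1 M T^-2].

Left side: [L^3]
Right side: [L^3]

Both sides have the same dimensions, so the equation is dimensionally consistent.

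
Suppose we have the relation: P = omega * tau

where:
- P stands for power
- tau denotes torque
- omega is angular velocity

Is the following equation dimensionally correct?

Yes

P (power) has dimensions [L^2 M T^-3].
tau (torque) has dimensions [L^2 M T^-2].
omega (angular velocity) has dimensions [T^-1].

Left side: [L^2 M T^-3]
Right side: [L^2 M T^-3]

Both sides have the same dimensions, so the equation is dimensionally consistent.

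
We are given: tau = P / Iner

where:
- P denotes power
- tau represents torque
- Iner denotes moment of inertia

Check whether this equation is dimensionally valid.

No

P (power) has dimensions [L^2 M T^-3].
tau (torque) has dimensions [L^2 M T^-2].
Iner (moment of inertia) has dimensions [L^2 M].

Left side: [L^2 M T^-2]
Right side: [T^-3]

The two sides have different dimensions, so the equation is NOT dimensionally consistent.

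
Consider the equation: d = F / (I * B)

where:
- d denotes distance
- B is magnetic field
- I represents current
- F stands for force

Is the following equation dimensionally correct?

Yes

d (distance) has dimensions [L].
B (magnetic field) has dimensions [I^-1 M T^-2].
I (current) has dimensions [I].
F (force) has dimensions [L M T^-2].

Left side: [L]
Right side: [L]

Both sides have the same dimensions, so the equation is dimensionally consistent.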